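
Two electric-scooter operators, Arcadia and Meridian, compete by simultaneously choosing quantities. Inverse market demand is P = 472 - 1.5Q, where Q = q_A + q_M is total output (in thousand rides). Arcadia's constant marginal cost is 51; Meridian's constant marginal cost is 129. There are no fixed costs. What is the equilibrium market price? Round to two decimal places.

217.33

Arcadia's profit: π_A = (472 - 1.5Q)q_A - (51q_A). Setting ∂π_A/∂q_A = 0: 421 - 3q_A - (3/2)(q_M) = 0.
Meridian's profit: π_M = (472 - 1.5Q)q_M - (129q_M). Setting ∂π_M/∂q_M = 0: 343 - 3q_M - (3/2)(q_A) = 0.
So q_A = (421 - (3/2)q_M)/3 and q_M = (343 - (3/2)q_A)/3.
Solving the pair: q_A = 998/9, q_M = 530/9.
Total output Q = 1528/9, so price P = 472 - (3/2)·(1528/9) = 652/3.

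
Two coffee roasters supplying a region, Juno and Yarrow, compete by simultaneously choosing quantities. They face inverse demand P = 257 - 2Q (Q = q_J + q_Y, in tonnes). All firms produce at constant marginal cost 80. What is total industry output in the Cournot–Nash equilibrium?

59

A representative firm's profit is π_i = q_i(257 - 2Q) - 80q_i.
Setting ∂π_i/∂q_i = 0 with rivals' quantities fixed: 177 - 4q_i - 2q_j = 0.
With identical firms every q_j equals q_i, so q_j = q_i and 177 = 6q_i, giving q_i = 59/2.
Total output Q = 59/2 + 59/2 = 59.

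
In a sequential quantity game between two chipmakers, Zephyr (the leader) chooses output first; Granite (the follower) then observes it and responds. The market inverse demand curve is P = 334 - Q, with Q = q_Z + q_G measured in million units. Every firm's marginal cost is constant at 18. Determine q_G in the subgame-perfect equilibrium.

79

The follower Granite best-responds to any q_Z: π_G = (334 - Q)q_G - 18q_G.
Follower FOC: 316 - q_Z - 2q_G = 0, so q_G(q_Z) = (316 - q_Z)/2.
The leader anticipates this reaction. Substituting into P = 334 - Q gives P = 176 - (1/2)q_Z, so π_Z = (176 - (1/2)q_Z)q_Z - 18q_Z.
Leader FOC: 158 - q_Z = 0, so q_Z = 158.
Then q_G = (316 - 158)/2 = 79.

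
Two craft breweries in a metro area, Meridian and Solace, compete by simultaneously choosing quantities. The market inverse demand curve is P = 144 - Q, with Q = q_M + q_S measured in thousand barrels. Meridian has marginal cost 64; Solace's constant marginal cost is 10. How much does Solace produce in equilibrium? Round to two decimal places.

62.67

Meridian's profit: π_M = (144 - Q)q_M - (64q_M). Setting ∂π_M/∂q_M = 0: 80 - 2q_M - (q_S) = 0.
Solace's first-order condition: 134 - 2q_S - (q_M) = 0.
Rearranging gives the reaction functions q_M = (80 - q_S)/2 and q_S = (134 - q_M)/2.
Substituting one into the other gives q_M = 26/3 and q_S = 188/3.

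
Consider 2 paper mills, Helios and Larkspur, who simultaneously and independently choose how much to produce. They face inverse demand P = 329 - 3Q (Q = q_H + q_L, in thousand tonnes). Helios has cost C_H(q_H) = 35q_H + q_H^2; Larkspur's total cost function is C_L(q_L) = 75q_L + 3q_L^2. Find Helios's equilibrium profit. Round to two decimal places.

4043.21

Helios's profit: π_H = (329 - 3Q)q_H - (35q_H + q_H²). Setting ∂π_H/∂q_H = 0: 294 - 8q_H - 3(q_L) = 0.
Larkspur's profit: π_L = (329 - 3Q)q_L - (75q_L + 3q_L²). Setting ∂π_L/∂q_L = 0: 254 - 12q_L - 3(q_H) = 0.
So q_H = (294 - 3q_L)/8 and q_L = (254 - 3q_H)/12.
Substituting one into the other gives q_H = 922/29 and q_L = 1150/87.
Price P = 329 - 3·45.0115 = 193.9655.
Helios's profit: 193.9655·(922/29) - 35·(922/29) - (922/29)² = 4043.2057.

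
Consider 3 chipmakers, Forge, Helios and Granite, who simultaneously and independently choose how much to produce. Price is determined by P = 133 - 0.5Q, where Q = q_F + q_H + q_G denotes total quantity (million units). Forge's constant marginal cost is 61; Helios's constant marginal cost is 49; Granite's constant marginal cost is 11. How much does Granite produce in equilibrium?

105

Forge's profit: π_F = (133 - 0.5Q)q_F - (61q_F). Setting ∂π_F/∂q_F = 0: 72 - q_F - (1/2)(q_H + q_G) = 0.
Helios's first-order condition: 84 - q_H - (1/2)(q_F + q_G) = 0.
Granite's first-order condition: 122 - q_G - (1/2)(q_F + q_H) = 0.
Summing all 3 equations gives 278 − 2Q = 0, hence Q = 139.
Back-substituting: q_F = (72 − 139/2)/(1/2) = 5, q_H = (84 − 139/2)/(1/2) = 29, q_G = (122 − 139/2)/(1/2) = 105.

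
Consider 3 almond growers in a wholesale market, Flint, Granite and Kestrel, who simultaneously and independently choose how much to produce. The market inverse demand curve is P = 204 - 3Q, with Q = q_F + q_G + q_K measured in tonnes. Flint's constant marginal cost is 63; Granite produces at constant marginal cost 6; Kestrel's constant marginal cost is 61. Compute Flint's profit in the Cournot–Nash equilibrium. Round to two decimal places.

Flint's profit: π_F = (204 - 3Q)q_F - (63q_F). Setting ∂π_F/∂q_F = 0: 141 - 6q_F - 3(q_G + q_K) = 0.
Granite's profit: π_G = (204 - 3Q)q_G - (6q_G). Setting ∂π_G/∂q_G = 0: 198 - 6q_G - 3(q_F + q_K) = 0.
Kestrel's first-order condition: 143 - 6q_K - 3(q_F + q_G) = 0.
Adding the 3 first-order conditions: 482 − 12Q = 0, so Q = 241/6.
Back-substituting: q_F = (141 − 241/2)/3 = 41/6, q_G = (198 − 241/2)/3 = 155/6, q_K = (143 − 241/2)/3 = 15/2.
Price P = 204 - 3·(241/6) = 167/2.
Flint's profit: (167/2 - 63)·(41/6) = 1681/12.

140.08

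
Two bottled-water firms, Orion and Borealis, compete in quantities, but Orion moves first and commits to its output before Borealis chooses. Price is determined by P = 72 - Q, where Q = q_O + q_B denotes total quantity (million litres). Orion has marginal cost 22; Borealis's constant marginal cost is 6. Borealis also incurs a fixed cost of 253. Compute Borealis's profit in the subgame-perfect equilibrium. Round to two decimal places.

347.25

The follower Borealis best-responds to any q_O: π_B = (72 - Q)q_B - 6q_B.
Follower FOC: 66 - q_O - 2q_B = 0, so q_B(q_O) = (66 - q_O)/2.
The leader anticipates this reaction. Substituting into P = 72 - Q gives P = 39 - (1/2)q_O, so π_O = (39 - (1/2)q_O)q_O - 22q_O.
The leader's first-order condition 17 - q_O = 0 yields q_O = 17.
Then q_B = (66 - 17)/2 = 49/2.
Price P = 72 - 83/2 = 61/2.
Borealis's profit: (61/2 - 6)·(49/2) - 253 = 1389/4.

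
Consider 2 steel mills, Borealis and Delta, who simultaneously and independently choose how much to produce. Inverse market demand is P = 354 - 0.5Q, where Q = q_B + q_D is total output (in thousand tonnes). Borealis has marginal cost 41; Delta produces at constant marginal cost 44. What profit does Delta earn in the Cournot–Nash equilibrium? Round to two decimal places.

20944.22

Borealis's profit: π_B = (354 - 0.5Q)q_B - (41q_B). Setting ∂π_B/∂q_B = 0: 313 - q_B - (1/2)(q_D) = 0.
Delta's first-order condition: 310 - q_D - (1/2)(q_B) = 0.
So q_B = (313 - (1/2)q_D) and q_D = (310 - (1/2)q_B).
Substituting one into the other gives q_B = 632/3 and q_D = 614/3.
Price P = 354 - (1/2)·(1246/3) = 439/3.
Delta's profit: (439/3 - 44)·(614/3) = 20944.2222.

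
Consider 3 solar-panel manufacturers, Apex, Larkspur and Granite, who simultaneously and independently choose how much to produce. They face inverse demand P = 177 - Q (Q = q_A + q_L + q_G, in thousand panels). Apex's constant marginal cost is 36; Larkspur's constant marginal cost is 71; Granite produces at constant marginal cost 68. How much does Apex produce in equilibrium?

52

Apex's profit: π_A = (177 - Q)q_A - (36q_A). Setting ∂π_A/∂q_A = 0: 141 - 2q_A - (q_L + q_G) = 0.
Larkspur's profit: π_L = (177 - Q)q_L - (71q_L). Setting ∂π_L/∂q_L = 0: 106 - 2q_L - (q_A + q_G) = 0.
Granite's first-order condition: 109 - 2q_G - (q_A + q_L) = 0.
Adding the 3 first-order conditions: 356 − 4Q = 0, so Q = 89.
Back-substituting: q_A = (141 − 89) = 52, q_L = (106 − 89) = 17, q_G = (109 − 89) = 20.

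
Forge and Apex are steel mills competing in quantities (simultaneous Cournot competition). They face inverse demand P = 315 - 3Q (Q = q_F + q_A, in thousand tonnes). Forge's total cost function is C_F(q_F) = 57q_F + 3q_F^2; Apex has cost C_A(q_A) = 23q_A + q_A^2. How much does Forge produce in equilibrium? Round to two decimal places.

13.66

Forge's profit: π_F = (315 - 3Q)q_F - (57q_F + 3q_F²). Setting ∂π_F/∂q_F = 0: 258 - 12q_F - 3(q_A) = 0.
Apex's first-order condition: 292 - 8q_A - 3(q_F) = 0.
Best responses: q_F = (258 - 3q_A)/12, q_A = (292 - 3q_F)/8.
Substituting one into the other gives q_F = 396/29 and q_A = 910/29.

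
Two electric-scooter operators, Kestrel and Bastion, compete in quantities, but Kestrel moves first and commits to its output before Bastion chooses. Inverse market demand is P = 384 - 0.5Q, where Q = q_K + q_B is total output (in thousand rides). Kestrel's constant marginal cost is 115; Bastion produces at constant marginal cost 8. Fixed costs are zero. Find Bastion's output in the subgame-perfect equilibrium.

The follower Bastion best-responds to any q_K: π_B = (384 - 0.5Q)q_B - 8q_B.
Setting the follower's marginal profit to zero, 376 - (1/2)q_K - q_B = 0, i.e. q_B = (376 - (1/2)q_K).
Kestrel substitutes q_B(q_K) into its own profit: π_K = q_K(384 - (1/2)q_K - (376 - (1/2)q_K)/2) - 115q_K = (196 - (1/4)q_K)q_K - 115q_K.
Maximising: ∂π_K/∂q_K = 81 - (1/2)q_K = 0, giving q_K = 162.
Then q_B = (376 - (1/2)·162) = 295.

295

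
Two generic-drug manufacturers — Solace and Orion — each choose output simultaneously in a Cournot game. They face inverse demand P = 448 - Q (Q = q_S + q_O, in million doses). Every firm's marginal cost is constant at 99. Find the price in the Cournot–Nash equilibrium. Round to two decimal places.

215.33

Each firm earns π_i = (448 - Q)q_i - 99q_i.
Setting ∂π_i/∂q_i = 0 with rivals' quantities fixed: 349 - 2q_i - q_j = 0.
With identical firms every q_j equals q_i, so q_j = q_i and 349 = 3q_i, giving q_i = 349/3.
Total output Q = 698/3, so price P = 448 - 698/3 = 646/3.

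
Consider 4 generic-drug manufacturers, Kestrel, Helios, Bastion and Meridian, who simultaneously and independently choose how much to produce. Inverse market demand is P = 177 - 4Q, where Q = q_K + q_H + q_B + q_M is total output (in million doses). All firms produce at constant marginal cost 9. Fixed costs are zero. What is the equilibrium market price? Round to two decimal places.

42.60

Each firm earns π_i = (177 - 4Q)q_i - 9q_i.
Setting ∂π_i/∂q_i = 0 with rivals' quantities fixed: 168 - 8q_i - 4·Σ_{j≠i} q_j = 0.
By symmetry each firm produces the same amount; substituting Σ_{j≠i} q_j = 3q_i yields q_i = 168/20 = 42/5.
Total output Q = 168/5, so price P = 177 - 4·(168/5) = 213/5.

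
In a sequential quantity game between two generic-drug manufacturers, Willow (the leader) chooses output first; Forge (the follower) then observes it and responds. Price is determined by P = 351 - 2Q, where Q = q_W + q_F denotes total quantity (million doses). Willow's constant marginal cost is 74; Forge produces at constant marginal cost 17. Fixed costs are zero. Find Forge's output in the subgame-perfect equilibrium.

The follower Forge best-responds to any q_W: π_F = (351 - 2Q)q_F - 17q_F.
∂π_F/∂q_F = 334 - 2q_W - 4q_F = 0 gives the reaction function q_F = (334 - 2q_W)/4.
The leader anticipates this reaction. Substituting into P = 351 - 2Q gives P = 184 - q_W, so π_W = (184 - q_W)q_W - 74q_W.
The leader's first-order condition 110 - 2q_W = 0 yields q_W = 55.
Then q_F = (334 - 2·55)/4 = 56.

56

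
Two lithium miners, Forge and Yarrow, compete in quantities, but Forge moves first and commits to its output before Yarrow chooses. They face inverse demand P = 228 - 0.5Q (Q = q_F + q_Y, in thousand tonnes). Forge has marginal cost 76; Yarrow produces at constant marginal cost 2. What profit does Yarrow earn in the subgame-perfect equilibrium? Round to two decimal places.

17484.50

The follower Yarrow best-responds to any q_F: π_Y = (228 - 0.5Q)q_Y - 2q_Y.
∂π_Y/∂q_Y = 226 - (1/2)q_F - q_Y = 0 gives the reaction function q_Y = (226 - (1/2)q_F).
Forge substitutes q_Y(q_F) into its own profit: π_F = q_F(228 - (1/2)q_F - (226 - (1/2)q_F)/2) - 76q_F = (115 - (1/4)q_F)q_F - 76q_F.
Leader FOC: 39 - (1/2)q_F = 0, so q_F = 78.
Then q_Y = (226 - (1/2)·78) = 187.
Price P = 228 - (1/2)·265 = 191/2.
Yarrow's profit: (191/2 - 2)·187 = 17484.5000.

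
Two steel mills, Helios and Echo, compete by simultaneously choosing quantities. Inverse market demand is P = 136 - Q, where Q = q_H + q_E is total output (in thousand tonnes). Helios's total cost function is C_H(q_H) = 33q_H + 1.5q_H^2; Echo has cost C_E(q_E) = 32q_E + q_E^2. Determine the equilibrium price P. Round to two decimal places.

Helios's profit: π_H = (136 - Q)q_H - (33q_H + (3/2)q_H²). Setting ∂π_H/∂q_H = 0: 103 - 5q_H - (q_E) = 0.
Echo's first-order condition: 104 - 4q_E - (q_H) = 0.
Best responses: q_H = (103 - q_E)/5, q_E = (104 - q_H)/4.
Substituting one into the other gives q_H = 308/19 and q_E = 417/19.
Total output Q = 725/19, so price P = 136 - 725/19 = 1859/19.

97.84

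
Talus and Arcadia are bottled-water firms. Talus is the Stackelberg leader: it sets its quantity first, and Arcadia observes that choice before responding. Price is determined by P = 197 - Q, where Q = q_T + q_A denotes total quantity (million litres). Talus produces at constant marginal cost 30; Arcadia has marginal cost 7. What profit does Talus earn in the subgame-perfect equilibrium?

The follower Arcadia best-responds to any q_T: π_A = (197 - Q)q_A - 7q_A.
Follower FOC: 190 - q_T - 2q_A = 0, so q_A(q_T) = (190 - q_T)/2.
The leader anticipates this reaction. Substituting into P = 197 - Q gives P = 102 - (1/2)q_T, so π_T = (102 - (1/2)q_T)q_T - 30q_T.
Maximising: ∂π_T/∂q_T = 72 - q_T = 0, giving q_T = 72.
Then q_A = (190 - 72)/2 = 59.
Price P = 197 - 131 = 66.
Talus's profit: (66 - 30)·72 = 2592.

2592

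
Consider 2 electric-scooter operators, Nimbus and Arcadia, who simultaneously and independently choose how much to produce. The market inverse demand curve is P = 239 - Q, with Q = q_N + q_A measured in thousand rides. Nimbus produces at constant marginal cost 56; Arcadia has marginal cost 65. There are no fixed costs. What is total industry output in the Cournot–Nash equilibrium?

Nimbus's profit: π_N = (239 - Q)q_N - (56q_N). Setting ∂π_N/∂q_N = 0: 183 - 2q_N - (q_A) = 0.
Arcadia's profit: π_A = (239 - Q)q_A - (65q_A). Setting ∂π_A/∂q_A = 0: 174 - 2q_A - (q_N) = 0.
Rearranging gives the reaction functions q_N = (183 - q_A)/2 and q_A = (174 - q_N)/2.
Solving the pair: q_N = 64, q_A = 55.
Total output Q = 64 + 55 = 119.

119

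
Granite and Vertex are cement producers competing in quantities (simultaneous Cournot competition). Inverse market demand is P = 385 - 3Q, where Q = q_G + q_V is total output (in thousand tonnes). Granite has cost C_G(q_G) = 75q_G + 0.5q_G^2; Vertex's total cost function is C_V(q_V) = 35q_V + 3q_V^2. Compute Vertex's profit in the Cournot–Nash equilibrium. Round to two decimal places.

2464.43

Granite's profit: π_G = (385 - 3Q)q_G - (75q_G + (1/2)q_G²). Setting ∂π_G/∂q_G = 0: 310 - 7q_G - 3(q_V) = 0.
Vertex's profit: π_V = (385 - 3Q)q_V - (35q_V + 3q_V²). Setting ∂π_V/∂q_V = 0: 350 - 12q_V - 3(q_G) = 0.
So q_G = (310 - 3q_V)/7 and q_V = (350 - 3q_G)/12.
Solving the pair: q_G = 178/5, q_V = 304/15.
Price P = 385 - 3·(838/15) = 1087/5.
Vertex's profit: (1087/5)·(304/15) - 35·(304/15) - 3(304/15)² = 2464.4267.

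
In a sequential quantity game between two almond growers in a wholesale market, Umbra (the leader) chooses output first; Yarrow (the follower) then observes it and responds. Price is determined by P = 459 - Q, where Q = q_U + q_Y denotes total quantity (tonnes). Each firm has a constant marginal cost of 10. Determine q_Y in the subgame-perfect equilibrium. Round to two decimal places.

112.25

Solve by backward induction. Given q_U, the follower Yarrow maximises π_Y = (459 - q_U - q_Y)q_Y - 10q_Y.
Setting the follower's marginal profit to zero, 449 - q_U - 2q_Y = 0, i.e. q_Y = (449 - q_U)/2.
Umbra substitutes q_Y(q_U) into its own profit: π_U = q_U(459 - q_U - (449 - q_U)/2) - 10q_U = (469/2 - (1/2)q_U)q_U - 10q_U.
The leader's first-order condition 449/2 - q_U = 0 yields q_U = 449/2.
Then q_Y = (449 - 449/2)/2 = 449/4.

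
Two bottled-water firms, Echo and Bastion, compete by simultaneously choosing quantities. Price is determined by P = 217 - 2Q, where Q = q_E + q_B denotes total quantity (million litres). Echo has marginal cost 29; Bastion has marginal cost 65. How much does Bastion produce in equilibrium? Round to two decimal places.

19.33

Echo's profit: π_E = (217 - 2Q)q_E - (29q_E). Setting ∂π_E/∂q_E = 0: 188 - 4q_E - 2(q_B) = 0.
Bastion's profit: π_B = (217 - 2Q)q_B - (65q_B). Setting ∂π_B/∂q_B = 0: 152 - 4q_B - 2(q_E) = 0.
Best responses: q_E = (188 - 2q_B)/4, q_B = (152 - 2q_E)/4.
Substituting one into the other gives q_E = 112/3 and q_B = 58/3.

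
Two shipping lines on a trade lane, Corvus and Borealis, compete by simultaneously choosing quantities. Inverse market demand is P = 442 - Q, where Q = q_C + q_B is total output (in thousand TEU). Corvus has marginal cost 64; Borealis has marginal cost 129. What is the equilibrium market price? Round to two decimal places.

Corvus's profit: π_C = (442 - Q)q_C - (64q_C). Setting ∂π_C/∂q_C = 0: 378 - 2q_C - (q_B) = 0.
Borealis's first-order condition: 313 - 2q_B - (q_C) = 0.
Rearranging gives the reaction functions q_C = (378 - q_B)/2 and q_B = (313 - q_C)/2.
Substituting one into the other gives q_C = 443/3 and q_B = 248/3.
Total output Q = 691/3, so price P = 442 - 691/3 = 635/3.

211.67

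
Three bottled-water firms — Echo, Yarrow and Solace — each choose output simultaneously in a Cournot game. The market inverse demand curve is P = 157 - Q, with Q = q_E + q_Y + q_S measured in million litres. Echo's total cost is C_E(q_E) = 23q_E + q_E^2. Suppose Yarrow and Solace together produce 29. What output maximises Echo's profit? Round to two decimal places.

With rivals' combined output fixed at 29, Echo's profit is π_E = (157 - 29 - q_E)q_E - (23q_E + q_E²) = (128 - q_E)q_E - (23q_E + q_E²).
∂π_E/∂q_E = 105 - 4q_E = 0, so q_E = 105/4.

26.25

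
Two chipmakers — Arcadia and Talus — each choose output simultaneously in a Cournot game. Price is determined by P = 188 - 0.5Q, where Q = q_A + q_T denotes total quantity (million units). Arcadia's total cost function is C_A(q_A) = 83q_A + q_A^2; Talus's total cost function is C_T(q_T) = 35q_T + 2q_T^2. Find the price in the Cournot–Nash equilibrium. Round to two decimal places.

159.02

Arcadia's profit: π_A = (188 - 0.5Q)q_A - (83q_A + q_A²). Setting ∂π_A/∂q_A = 0: 105 - 3q_A - (1/2)(q_T) = 0.
Talus's profit: π_T = (188 - 0.5Q)q_T - (35q_T + 2q_T²). Setting ∂π_T/∂q_T = 0: 153 - 5q_T - (1/2)(q_A) = 0.
So q_A = (105 - (1/2)q_T)/3 and q_T = (153 - (1/2)q_A)/5.
Solving the pair: q_A = 1794/59, q_T = 1626/59.
Total output Q = 57.9661, so price P = 188 - (1/2)·57.9661 = 159.0169.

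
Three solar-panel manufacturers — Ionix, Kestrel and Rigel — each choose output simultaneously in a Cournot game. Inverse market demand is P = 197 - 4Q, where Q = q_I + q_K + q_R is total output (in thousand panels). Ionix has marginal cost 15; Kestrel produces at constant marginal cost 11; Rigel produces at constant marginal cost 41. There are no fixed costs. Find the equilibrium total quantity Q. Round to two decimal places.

Ionix's profit: π_I = (197 - 4Q)q_I - (15q_I). Setting ∂π_I/∂q_I = 0: 182 - 8q_I - 4(q_K + q_R) = 0.
Kestrel's profit: π_K = (197 - 4Q)q_K - (11q_K). Setting ∂π_K/∂q_K = 0: 186 - 8q_K - 4(q_I + q_R) = 0.
Rigel's first-order condition: 156 - 8q_R - 4(q_I + q_K) = 0.
Summing all 3 equations gives 524 − 16Q = 0, hence Q = 131/4.
Back-substituting: q_I = (182 − 131)/4 = 51/4, q_K = (186 − 131)/4 = 55/4, q_R = (156 − 131)/4 = 25/4.
Total output Q = 51/4 + 55/4 + 25/4 = 131/4.

32.75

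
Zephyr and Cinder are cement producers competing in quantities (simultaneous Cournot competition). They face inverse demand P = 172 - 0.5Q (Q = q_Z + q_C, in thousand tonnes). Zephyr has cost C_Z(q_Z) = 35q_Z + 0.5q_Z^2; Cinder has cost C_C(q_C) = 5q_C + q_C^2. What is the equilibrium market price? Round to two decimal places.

120.43

Zephyr's profit: π_Z = (172 - 0.5Q)q_Z - (35q_Z + (1/2)q_Z²). Setting ∂π_Z/∂q_Z = 0: 137 - 2q_Z - (1/2)(q_C) = 0.
Cinder's first-order condition: 167 - 3q_C - (1/2)(q_Z) = 0.
Rearranging gives the reaction functions q_Z = (137 - (1/2)q_C)/2 and q_C = (167 - (1/2)q_Z)/3.
Solving the pair: q_Z = 1310/23, q_C = 1062/23.
Total output Q = 103.1304, so price P = 172 - (1/2)·103.1304 = 120.4348.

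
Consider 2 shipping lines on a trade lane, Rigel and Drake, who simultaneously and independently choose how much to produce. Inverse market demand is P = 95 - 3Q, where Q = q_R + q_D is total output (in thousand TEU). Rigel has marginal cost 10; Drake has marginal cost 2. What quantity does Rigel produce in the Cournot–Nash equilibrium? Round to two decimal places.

8.56

Rigel's profit: π_R = (95 - 3Q)q_R - (10q_R). Setting ∂π_R/∂q_R = 0: 85 - 6q_R - 3(q_D) = 0.
Drake's first-order condition: 93 - 6q_D - 3(q_R) = 0.
Best responses: q_R = (85 - 3q_D)/6, q_D = (93 - 3q_R)/6.
Solving the pair: q_R = 77/9, q_D = 101/9.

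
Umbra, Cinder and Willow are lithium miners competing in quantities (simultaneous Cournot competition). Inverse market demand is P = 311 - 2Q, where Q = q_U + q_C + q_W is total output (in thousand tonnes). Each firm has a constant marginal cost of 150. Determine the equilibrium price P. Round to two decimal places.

A representative firm's profit is π_i = q_i(311 - 2Q) - 150q_i.
Setting ∂π_i/∂q_i = 0 with rivals' quantities fixed: 161 - 4q_i - 2·Σ_{j≠i} q_j = 0.
With identical firms every q_j equals q_i, so Σ_{j≠i} q_j = 2q_i and 161 = 8q_i, giving q_i = 161/8.
Total output Q = 483/8, so price P = 311 - 2·(483/8) = 761/4.

190.25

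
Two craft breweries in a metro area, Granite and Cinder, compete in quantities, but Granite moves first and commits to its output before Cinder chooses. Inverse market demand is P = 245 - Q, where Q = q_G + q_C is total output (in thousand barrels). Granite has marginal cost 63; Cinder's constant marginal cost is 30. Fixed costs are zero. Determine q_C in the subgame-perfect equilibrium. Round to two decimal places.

Solve by backward induction. Given q_G, the follower Cinder maximises π_C = (245 - q_G - q_C)q_C - 30q_C.
∂π_C/∂q_C = 215 - q_G - 2q_C = 0 gives the reaction function q_C = (215 - q_G)/2.
Granite substitutes q_C(q_G) into its own profit: π_G = q_G(245 - q_G - (215 - q_G)/2) - 63q_G = (275/2 - (1/2)q_G)q_G - 63q_G.
Leader FOC: 149/2 - q_G = 0, so q_G = 149/2.
Then q_C = (215 - 149/2)/2 = 281/4.

70.25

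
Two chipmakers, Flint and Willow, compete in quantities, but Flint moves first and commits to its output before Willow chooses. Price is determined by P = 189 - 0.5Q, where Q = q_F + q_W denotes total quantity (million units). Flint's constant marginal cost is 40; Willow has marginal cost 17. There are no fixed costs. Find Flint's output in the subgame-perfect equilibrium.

126

Solve by backward induction. Given q_F, the follower Willow maximises π_W = (189 - (1/2)q_F - (1/2)q_W)q_W - 17q_W.
Setting the follower's marginal profit to zero, 172 - (1/2)q_F - q_W = 0, i.e. q_W = (172 - (1/2)q_F).
Flint substitutes q_W(q_F) into its own profit: π_F = q_F(189 - (1/2)q_F - (172 - (1/2)q_F)/2) - 40q_F = (103 - (1/4)q_F)q_F - 40q_F.
Maximising: ∂π_F/∂q_F = 63 - (1/2)q_F = 0, giving q_F = 126.
Then q_W = (172 - (1/2)·126) = 109.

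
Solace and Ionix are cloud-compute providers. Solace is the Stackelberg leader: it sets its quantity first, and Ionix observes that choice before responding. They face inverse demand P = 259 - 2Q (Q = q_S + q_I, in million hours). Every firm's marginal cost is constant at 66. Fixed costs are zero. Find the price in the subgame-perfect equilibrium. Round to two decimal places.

Solve by backward induction. Given q_S, the follower Ionix maximises π_I = (259 - 2q_S - 2q_I)q_I - 66q_I.
Follower FOC: 193 - 2q_S - 4q_I = 0, so q_I(q_S) = (193 - 2q_S)/4.
The leader anticipates this reaction. Substituting into P = 259 - 2Q gives P = 325/2 - q_S, so π_S = (325/2 - q_S)q_S - 66q_S.
Leader FOC: 193/2 - 2q_S = 0, so q_S = 193/4.
Then q_I = (193 - 2·(193/4))/4 = 193/8.
Total output Q = 579/8, so price P = 259 - 2·(579/8) = 457/4.

114.25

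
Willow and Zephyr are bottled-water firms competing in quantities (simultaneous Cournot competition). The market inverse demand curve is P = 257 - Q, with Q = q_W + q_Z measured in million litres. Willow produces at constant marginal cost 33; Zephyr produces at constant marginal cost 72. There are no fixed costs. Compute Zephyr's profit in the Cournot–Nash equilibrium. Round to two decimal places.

2368.44

Willow's profit: π_W = (257 - Q)q_W - (33q_W). Setting ∂π_W/∂q_W = 0: 224 - 2q_W - (q_Z) = 0.
Zephyr's first-order condition: 185 - 2q_Z - (q_W) = 0.
So q_W = (224 - q_Z)/2 and q_Z = (185 - q_W)/2.
Substituting one into the other gives q_W = 263/3 and q_Z = 146/3.
Price P = 257 - 409/3 = 362/3.
Zephyr's profit: (362/3 - 72)·(146/3) = 2368.4444.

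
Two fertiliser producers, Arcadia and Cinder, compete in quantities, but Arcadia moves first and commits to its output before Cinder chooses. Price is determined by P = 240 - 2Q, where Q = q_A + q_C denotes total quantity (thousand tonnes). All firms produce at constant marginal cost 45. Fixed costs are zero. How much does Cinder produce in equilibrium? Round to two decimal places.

24.38

The follower Cinder best-responds to any q_A: π_C = (240 - 2Q)q_C - 45q_C.
Follower FOC: 195 - 2q_A - 4q_C = 0, so q_C(q_A) = (195 - 2q_A)/4.
Arcadia substitutes q_C(q_A) into its own profit: π_A = q_A(240 - 2q_A - (195 - 2q_A)/2) - 45q_A = (285/2 - q_A)q_A - 45q_A.
Maximising: ∂π_A/∂q_A = 195/2 - 2q_A = 0, giving q_A = 195/4.
Then q_C = (195 - 2·(195/4))/4 = 195/8.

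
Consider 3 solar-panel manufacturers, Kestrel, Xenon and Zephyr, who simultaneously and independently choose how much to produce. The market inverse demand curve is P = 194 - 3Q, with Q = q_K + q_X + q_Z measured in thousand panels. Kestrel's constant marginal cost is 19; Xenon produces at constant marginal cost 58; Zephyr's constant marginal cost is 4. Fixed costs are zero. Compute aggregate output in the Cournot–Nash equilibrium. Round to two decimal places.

Kestrel's profit: π_K = (194 - 3Q)q_K - (19q_K). Setting ∂π_K/∂q_K = 0: 175 - 6q_K - 3(q_X + q_Z) = 0.
Xenon's first-order condition: 136 - 6q_X - 3(q_K + q_Z) = 0.
Zephyr's profit: π_Z = (194 - 3Q)q_Z - (4q_Z). Setting ∂π_Z/∂q_Z = 0: 190 - 6q_Z - 3(q_K + q_X) = 0.
Adding the 3 conditions: 501 − 6Q − 6Q = 0, i.e. Q = 167/4.
Back-substituting: q_K = (175 − 501/4)/3 = 199/12, q_X = (136 − 501/4)/3 = 43/12, q_Z = (190 − 501/4)/3 = 259/12.
Total output Q = 199/12 + 43/12 + 259/12 = 167/4.

41.75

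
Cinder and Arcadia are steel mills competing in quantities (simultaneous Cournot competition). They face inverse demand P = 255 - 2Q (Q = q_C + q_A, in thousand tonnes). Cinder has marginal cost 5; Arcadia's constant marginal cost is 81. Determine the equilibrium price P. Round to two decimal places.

Cinder's profit: π_C = (255 - 2Q)q_C - (5q_C). Setting ∂π_C/∂q_C = 0: 250 - 4q_C - 2(q_A) = 0.
Arcadia's first-order condition: 174 - 4q_A - 2(q_C) = 0.
So q_C = (250 - 2q_A)/4 and q_A = (174 - 2q_C)/4.
Substituting one into the other gives q_C = 163/3 and q_A = 49/3.
Total output Q = 212/3, so price P = 255 - 2·(212/3) = 341/3.

113.67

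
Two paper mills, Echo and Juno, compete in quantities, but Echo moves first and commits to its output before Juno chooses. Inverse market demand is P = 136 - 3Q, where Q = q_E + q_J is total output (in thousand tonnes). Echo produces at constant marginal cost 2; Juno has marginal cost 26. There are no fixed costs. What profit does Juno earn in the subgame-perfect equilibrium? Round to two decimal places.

The follower Juno best-responds to any q_E: π_J = (136 - 3Q)q_J - 26q_J.
Follower FOC: 110 - 3q_E - 6q_J = 0, so q_J(q_E) = (110 - 3q_E)/6.
The leader anticipates this reaction. Substituting into P = 136 - 3Q gives P = 81 - (3/2)q_E, so π_E = (81 - (3/2)q_E)q_E - 2q_E.
The leader's first-order condition 79 - 3q_E = 0 yields q_E = 79/3.
Then q_J = (110 - 3·(79/3))/6 = 31/6.
Price P = 136 - 3·(63/2) = 83/2.
Juno's profit: (83/2 - 26)·(31/6) = 961/12.

80.08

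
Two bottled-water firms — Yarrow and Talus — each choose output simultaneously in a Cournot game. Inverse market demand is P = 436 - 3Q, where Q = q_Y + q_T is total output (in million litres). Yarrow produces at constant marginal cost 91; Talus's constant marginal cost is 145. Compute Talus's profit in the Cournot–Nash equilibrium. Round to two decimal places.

Yarrow's profit: π_Y = (436 - 3Q)q_Y - (91q_Y). Setting ∂π_Y/∂q_Y = 0: 345 - 6q_Y - 3(q_T) = 0.
Talus's first-order condition: 291 - 6q_T - 3(q_Y) = 0.
So q_Y = (345 - 3q_T)/6 and q_T = (291 - 3q_Y)/6.
Substituting one into the other gives q_Y = 133/3 and q_T = 79/3.
Price P = 436 - 3·(212/3) = 224.
Talus's profit: (224 - 145)·(79/3) = 2080.3333.

2080.33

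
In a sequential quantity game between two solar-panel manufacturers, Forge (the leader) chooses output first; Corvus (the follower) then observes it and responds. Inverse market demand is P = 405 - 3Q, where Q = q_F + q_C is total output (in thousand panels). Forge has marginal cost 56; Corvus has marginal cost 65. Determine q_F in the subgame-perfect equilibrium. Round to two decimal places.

Solve by backward induction. Given q_F, the follower Corvus maximises π_C = (405 - 3q_F - 3q_C)q_C - 65q_C.
Follower FOC: 340 - 3q_F - 6q_C = 0, so q_C(q_F) = (340 - 3q_F)/6.
The leader anticipates this reaction. Substituting into P = 405 - 3Q gives P = 235 - (3/2)q_F, so π_F = (235 - (3/2)q_F)q_F - 56q_F.
Maximising: ∂π_F/∂q_F = 179 - 3q_F = 0, giving q_F = 179/3.
Then q_C = (340 - 3·(179/3))/6 = 161/6.

59.67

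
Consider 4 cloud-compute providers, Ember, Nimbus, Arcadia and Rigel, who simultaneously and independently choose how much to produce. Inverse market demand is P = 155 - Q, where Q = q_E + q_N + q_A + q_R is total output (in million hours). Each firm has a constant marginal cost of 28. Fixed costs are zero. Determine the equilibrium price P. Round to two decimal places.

53.40

Each firm earns π_i = (155 - Q)q_i - 28q_i.
Setting ∂π_i/∂q_i = 0 with rivals' quantities fixed: 127 - 2q_i - Σ_{j≠i} q_j = 0.
With identical firms every q_j equals q_i, so Σ_{j≠i} q_j = 3q_i and 127 = 5q_i, giving q_i = 127/5.
Total output Q = 508/5, so price P = 155 - 508/5 = 267/5.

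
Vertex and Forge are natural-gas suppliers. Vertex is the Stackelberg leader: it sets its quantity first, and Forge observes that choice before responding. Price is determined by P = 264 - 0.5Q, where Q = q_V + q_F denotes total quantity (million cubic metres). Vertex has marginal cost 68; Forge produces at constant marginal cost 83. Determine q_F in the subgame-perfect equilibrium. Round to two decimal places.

Solve by backward induction. Given q_V, the follower Forge maximises π_F = (264 - (1/2)q_V - (1/2)q_F)q_F - 83q_F.
∂π_F/∂q_F = 181 - (1/2)q_V - q_F = 0 gives the reaction function q_F = (181 - (1/2)q_V).
Vertex substitutes q_F(q_V) into its own profit: π_V = q_V(264 - (1/2)q_V - (181 - (1/2)q_V)/2) - 68q_V = (347/2 - (1/4)q_V)q_V - 68q_V.
The leader's first-order condition 211/2 - (1/2)q_V = 0 yields q_V = 211.
Then q_F = (181 - (1/2)·211) = 151/2.

75.50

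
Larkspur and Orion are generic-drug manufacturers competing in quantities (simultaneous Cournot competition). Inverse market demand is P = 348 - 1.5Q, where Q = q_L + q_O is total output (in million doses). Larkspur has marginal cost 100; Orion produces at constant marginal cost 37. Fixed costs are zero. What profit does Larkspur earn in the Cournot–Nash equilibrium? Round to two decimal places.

2535.19

Larkspur's profit: π_L = (348 - 1.5Q)q_L - (100q_L). Setting ∂π_L/∂q_L = 0: 248 - 3q_L - (3/2)(q_O) = 0.
Orion's profit: π_O = (348 - 1.5Q)q_O - (37q_O). Setting ∂π_O/∂q_O = 0: 311 - 3q_O - (3/2)(q_L) = 0.
So q_L = (248 - (3/2)q_O)/3 and q_O = (311 - (3/2)q_L)/3.
Substituting one into the other gives q_L = 370/9 and q_O = 748/9.
Price P = 348 - (3/2)·(1118/9) = 485/3.
Larkspur's profit: (485/3 - 100)·(370/9) = 2535.1852.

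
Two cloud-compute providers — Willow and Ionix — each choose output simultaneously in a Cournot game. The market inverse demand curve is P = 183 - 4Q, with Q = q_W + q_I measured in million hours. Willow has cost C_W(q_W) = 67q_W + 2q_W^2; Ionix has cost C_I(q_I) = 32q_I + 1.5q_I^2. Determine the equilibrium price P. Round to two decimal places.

113.34

Willow's profit: π_W = (183 - 4Q)q_W - (67q_W + 2q_W²). Setting ∂π_W/∂q_W = 0: 116 - 12q_W - 4(q_I) = 0.
Ionix's first-order condition: 151 - 11q_I - 4(q_W) = 0.
So q_W = (116 - 4q_I)/12 and q_I = (151 - 4q_W)/11.
Substituting one into the other gives q_W = 168/29 and q_I = 337/29.
Total output Q = 505/29, so price P = 183 - 4·(505/29) = 113.3448.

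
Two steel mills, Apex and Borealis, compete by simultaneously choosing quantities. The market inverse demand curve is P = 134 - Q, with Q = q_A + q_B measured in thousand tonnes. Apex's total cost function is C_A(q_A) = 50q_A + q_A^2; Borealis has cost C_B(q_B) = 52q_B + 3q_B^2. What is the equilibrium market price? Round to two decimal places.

Apex's profit: π_A = (134 - Q)q_A - (50q_A + q_A²). Setting ∂π_A/∂q_A = 0: 84 - 4q_A - (q_B) = 0.
Borealis's profit: π_B = (134 - Q)q_B - (52q_B + 3q_B²). Setting ∂π_B/∂q_B = 0: 82 - 8q_B - (q_A) = 0.
Rearranging gives the reaction functions q_A = (84 - q_B)/4 and q_B = (82 - q_A)/8.
Substituting one into the other gives q_A = 590/31 and q_B = 244/31.
Total output Q = 834/31, so price P = 134 - 834/31 = 107.0968.

107.10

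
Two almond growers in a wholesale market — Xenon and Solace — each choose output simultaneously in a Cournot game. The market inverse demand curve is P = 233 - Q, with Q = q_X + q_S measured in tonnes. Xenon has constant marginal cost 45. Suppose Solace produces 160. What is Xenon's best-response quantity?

With the rival's output fixed at 160, Xenon's profit is π_X = (233 - 160 - q_X)q_X - (45q_X) = (73 - q_X)q_X - (45q_X).
∂π_X/∂q_X = 28 - 2q_X = 0, so q_X = 14.

14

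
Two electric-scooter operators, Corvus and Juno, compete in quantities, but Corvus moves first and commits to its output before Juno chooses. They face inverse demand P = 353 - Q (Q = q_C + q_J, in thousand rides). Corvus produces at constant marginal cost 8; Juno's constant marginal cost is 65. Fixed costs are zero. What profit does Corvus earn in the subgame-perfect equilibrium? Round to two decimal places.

Solve by backward induction. Given q_C, the follower Juno maximises π_J = (353 - q_C - q_J)q_J - 65q_J.
Setting the follower's marginal profit to zero, 288 - q_C - 2q_J = 0, i.e. q_J = (288 - q_C)/2.
The leader anticipates this reaction. Substituting into P = 353 - Q gives P = 209 - (1/2)q_C, so π_C = (209 - (1/2)q_C)q_C - 8q_C.
Leader FOC: 201 - q_C = 0, so q_C = 201.
Then q_J = (288 - 201)/2 = 87/2.
Price P = 353 - 489/2 = 217/2.
Corvus's profit: (217/2 - 8)·201 = 20200.5000.

20200.50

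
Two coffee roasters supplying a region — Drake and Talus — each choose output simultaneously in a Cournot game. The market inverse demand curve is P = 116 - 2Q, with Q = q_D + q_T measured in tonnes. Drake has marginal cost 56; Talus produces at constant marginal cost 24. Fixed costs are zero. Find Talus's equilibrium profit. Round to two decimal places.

854.22

Drake's profit: π_D = (116 - 2Q)q_D - (56q_D). Setting ∂π_D/∂q_D = 0: 60 - 4q_D - 2(q_T) = 0.
Talus's first-order condition: 92 - 4q_T - 2(q_D) = 0.
Best responses: q_D = (60 - 2q_T)/4, q_T = (92 - 2q_D)/4.
Solving the pair: q_D = 14/3, q_T = 62/3.
Price P = 116 - 2·(76/3) = 196/3.
Talus's profit: (196/3 - 24)·(62/3) = 854.2222.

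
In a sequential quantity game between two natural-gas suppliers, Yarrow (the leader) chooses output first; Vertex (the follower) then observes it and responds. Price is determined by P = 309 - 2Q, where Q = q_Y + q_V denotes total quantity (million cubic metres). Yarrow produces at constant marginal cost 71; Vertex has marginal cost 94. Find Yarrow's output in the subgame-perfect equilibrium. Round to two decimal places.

65.25

Solve by backward induction. Given q_Y, the follower Vertex maximises π_V = (309 - 2q_Y - 2q_V)q_V - 94q_V.
Follower FOC: 215 - 2q_Y - 4q_V = 0, so q_V(q_Y) = (215 - 2q_Y)/4.
The leader anticipates this reaction. Substituting into P = 309 - 2Q gives P = 403/2 - q_Y, so π_Y = (403/2 - q_Y)q_Y - 71q_Y.
Maximising: ∂π_Y/∂q_Y = 261/2 - 2q_Y = 0, giving q_Y = 261/4.
Then q_V = (215 - 2·(261/4))/4 = 169/8.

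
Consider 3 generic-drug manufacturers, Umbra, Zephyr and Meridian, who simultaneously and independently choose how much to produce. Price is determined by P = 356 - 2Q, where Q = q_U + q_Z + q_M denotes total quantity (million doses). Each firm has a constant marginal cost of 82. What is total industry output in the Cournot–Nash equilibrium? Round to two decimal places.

102.75

Each firm earns π_i = (356 - 2Q)q_i - 82q_i.
Setting ∂π_i/∂q_i = 0 with rivals' quantities fixed: 274 - 4q_i - 2·Σ_{j≠i} q_j = 0.
With identical firms every q_j equals q_i, so Σ_{j≠i} q_j = 2q_i and 274 = 8q_i, giving q_i = 137/4.
Total output Q = 137/4 + 137/4 + 137/4 = 411/4.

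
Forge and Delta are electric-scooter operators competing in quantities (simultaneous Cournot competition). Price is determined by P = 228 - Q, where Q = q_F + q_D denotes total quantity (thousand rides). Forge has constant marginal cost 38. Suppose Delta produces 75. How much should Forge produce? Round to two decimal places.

57.50

With the rival's output fixed at 75, Forge's profit is π_F = (228 - 75 - q_F)q_F - (38q_F) = (153 - q_F)q_F - (38q_F).
∂π_F/∂q_F = 115 - 2q_F = 0, so q_F = 115/2.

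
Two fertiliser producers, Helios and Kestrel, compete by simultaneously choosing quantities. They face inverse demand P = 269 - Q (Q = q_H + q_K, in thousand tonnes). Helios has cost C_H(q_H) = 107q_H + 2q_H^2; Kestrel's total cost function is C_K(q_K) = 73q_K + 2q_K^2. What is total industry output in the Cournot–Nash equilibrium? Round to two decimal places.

51.14

Helios's profit: π_H = (269 - Q)q_H - (107q_H + 2q_H²). Setting ∂π_H/∂q_H = 0: 162 - 6q_H - (q_K) = 0.
Kestrel's first-order condition: 196 - 6q_K - (q_H) = 0.
So q_H = (162 - q_K)/6 and q_K = (196 - q_H)/6.
Substituting one into the other gives q_H = 776/35 and q_K = 1014/35.
Total output Q = 776/35 + 1014/35 = 358/7.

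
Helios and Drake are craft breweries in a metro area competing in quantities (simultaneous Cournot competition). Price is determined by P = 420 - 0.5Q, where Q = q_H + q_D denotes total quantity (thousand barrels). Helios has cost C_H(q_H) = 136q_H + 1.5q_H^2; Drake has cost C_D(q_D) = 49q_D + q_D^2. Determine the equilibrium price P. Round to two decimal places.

334.53

Helios's profit: π_H = (420 - 0.5Q)q_H - (136q_H + (3/2)q_H²). Setting ∂π_H/∂q_H = 0: 284 - 4q_H - (1/2)(q_D) = 0.
Drake's first-order condition: 371 - 3q_D - (1/2)(q_H) = 0.
Best responses: q_H = (284 - (1/2)q_D)/4, q_D = (371 - (1/2)q_H)/3.
Solving the pair: q_H = 56.7234, q_D = 114.2128.
Total output Q = 170.9362, so price P = 420 - (1/2)·170.9362 = 334.5319.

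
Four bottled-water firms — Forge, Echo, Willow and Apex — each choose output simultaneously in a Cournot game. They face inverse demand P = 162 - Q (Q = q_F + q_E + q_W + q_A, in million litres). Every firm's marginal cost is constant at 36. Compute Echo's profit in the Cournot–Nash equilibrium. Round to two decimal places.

A representative firm's profit is π_i = q_i(162 - Q) - 36q_i.
First-order condition (treating rivals' output as given): 126 - 2q_i - Σ_{j≠i} q_j = 0.
By symmetry each firm produces the same amount; substituting Σ_{j≠i} q_j = 3q_i yields q_i = 126/5.
Price P = 162 - 504/5 = 306/5.
Echo's profit: (306/5 - 36)·(126/5) = 635.0400.

635.04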